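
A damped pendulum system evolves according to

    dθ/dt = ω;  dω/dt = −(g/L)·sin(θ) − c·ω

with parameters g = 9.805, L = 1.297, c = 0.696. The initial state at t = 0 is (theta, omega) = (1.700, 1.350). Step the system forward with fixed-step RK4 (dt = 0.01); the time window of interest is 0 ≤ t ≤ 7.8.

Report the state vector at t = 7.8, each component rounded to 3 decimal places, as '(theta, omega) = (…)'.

(theta, omega) = (0.068, -0.289)

t=0.000: state=(1.700, 1.350)
step 1 (dt=0.01): k1=(1.350, -8.436), k2=(1.308, -8.400), k3=(1.308, -8.401), k4=(1.266, -8.364); state += dt/6·(k1+2k2+2k3+k4)
t=0.010: state=(1.713, 1.266)
t=0.020: state=(1.725, 1.183)
t=0.030: state=(1.737, 1.100)
continuing one RK4 step at a time; state shown every 50 steps (Δt=0.5):
t=0.500: state=(1.443, -2.191)
t=1.000: state=(-0.131, -3.295)
t=1.500: state=(-1.071, -0.199)
t=2.000: state=(-0.464, 2.221)
t=2.500: state=(0.540, 1.224)
t=3.000: state=(0.551, -1.046)
t=3.500: state=(-0.156, -1.322)
t=4.000: state=(-0.447, 0.238)
t=4.500: state=(-0.058, 1.027)
t=5.000: state=(0.294, 0.207)
t=5.500: state=(0.147, -0.651)
t=6.000: state=(-0.155, -0.379)
t=6.500: state=(-0.158, 0.326)
t=7.000: state=(0.054, 0.383)
t=7.500: state=(0.131, -0.097)
t=7.800: state=(0.068, -0.289)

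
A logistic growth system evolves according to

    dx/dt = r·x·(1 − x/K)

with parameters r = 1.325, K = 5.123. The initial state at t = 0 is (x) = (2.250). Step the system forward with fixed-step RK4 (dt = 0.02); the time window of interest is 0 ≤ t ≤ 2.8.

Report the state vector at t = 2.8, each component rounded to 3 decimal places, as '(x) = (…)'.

t=0.000: state=(2.250)
step 1 (dt=0.02): k1=(1.672), k2=(1.675), k3=(1.675), k4=(1.677); state += dt/6·(k1+2k2+2k3+k4)
t=0.020: state=(2.283)
t=0.040: state=(2.317)
t=0.060: state=(2.351)
continuing one RK4 step at a time; state shown every 5 steps (Δt=0.1):
t=0.100: state=(2.418)
t=0.200: state=(2.588)
t=0.300: state=(2.757)
t=0.400: state=(2.925)
t=0.500: state=(3.089)
t=0.600: state=(3.249)
t=0.700: state=(3.404)
t=0.800: state=(3.552)
t=0.900: state=(3.692)
t=1.000: state=(3.825)
t=1.100: state=(3.949)
t=1.200: state=(4.065)
t=1.300: state=(4.172)
t=1.400: state=(4.270)
t=1.500: state=(4.360)
t=1.600: state=(4.442)
t=1.700: state=(4.517)
t=1.800: state=(4.584)
t=1.900: state=(4.645)
t=2.000: state=(4.699)
t=2.100: state=(4.748)
t=2.200: state=(4.791)
t=2.300: state=(4.830)
t=2.400: state=(4.865)
t=2.500: state=(4.895)
t=2.600: state=(4.922)
t=2.700: state=(4.946)
t=2.800: state=(4.968)

(x) = (4.968)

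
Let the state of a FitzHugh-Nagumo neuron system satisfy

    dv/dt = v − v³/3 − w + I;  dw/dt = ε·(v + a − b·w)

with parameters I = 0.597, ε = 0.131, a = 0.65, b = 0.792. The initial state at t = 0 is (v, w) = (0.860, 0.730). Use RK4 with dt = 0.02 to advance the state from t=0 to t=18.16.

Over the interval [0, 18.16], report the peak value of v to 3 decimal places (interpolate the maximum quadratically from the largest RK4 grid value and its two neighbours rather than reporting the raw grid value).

max v = 1.430

t=0.000: state=(0.860, 0.730)
step 1 (dt=0.02): k1=(0.515, 0.122), k2=(0.515, 0.123), k3=(0.515, 0.123), k4=(0.515, 0.123); state += dt/6·(k1+2k2+2k3+k4)
t=0.020: state=(0.870, 0.732)
t=0.040: state=(0.881, 0.735)
t=0.060: state=(0.891, 0.737)
continuing one RK4 step at a time; state shown every 50 steps (Δt=1):
t=1.000: state=(1.296, 0.876)
t=2.000: state=(1.430, 1.043)
t=3.000: state=(1.378, 1.197)
t=4.000: state=(1.261, 1.324)
t=5.000: state=(1.109, 1.422)
t=6.000: state=(0.911, 1.489)
t=7.000: state=(0.614, 1.519)
t=8.000: state=(0.036, 1.495)
t=9.000: state=(-1.216, 1.361)
t=10.000: state=(-1.900, 1.099)
t=11.000: state=(-1.875, 0.835)
t=12.000: state=(-1.782, 0.606)
t=13.000: state=(-1.686, 0.411)
t=14.000: state=(-1.589, 0.248)
t=15.000: state=(-1.491, 0.113)
t=16.000: state=(-1.392, 0.003)
t=17.000: state=(-1.289, -0.083)
t=18.000: state=(-1.181, -0.147)
t=18.160: state=(-1.163, -0.156)
largest grid value and its neighbours: v(2.040)=1.42981, v(2.060)=1.42983, v(2.080)=1.42978
parabola through these three points peaks at t≈2.056 with v≈1.42983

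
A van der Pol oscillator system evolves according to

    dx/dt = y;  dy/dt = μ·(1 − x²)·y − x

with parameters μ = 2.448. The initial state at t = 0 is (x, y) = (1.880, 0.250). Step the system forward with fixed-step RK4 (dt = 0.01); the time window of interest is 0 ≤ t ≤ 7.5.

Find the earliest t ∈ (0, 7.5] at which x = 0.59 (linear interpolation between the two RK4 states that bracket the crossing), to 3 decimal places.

t = 2.635

t=0.000: state=(1.880, 0.250)
step 1 (dt=0.01): k1=(0.250, -3.431), k2=(0.233, -3.329), k3=(0.233, -3.331), k4=(0.217, -3.231); state += dt/6·(k1+2k2+2k3+k4)
t=0.010: state=(1.882, 0.217)
t=0.020: state=(1.884, 0.185)
t=0.030: state=(1.886, 0.156)
continuing one RK4 step at a time; state shown every 25 steps (Δt=0.25):
t=0.250: state=(1.874, -0.186)
t=0.500: state=(1.813, -0.286)
t=0.750: state=(1.736, -0.326)
t=1.000: state=(1.650, -0.358)
t=1.250: state=(1.556, -0.397)
t=1.500: state=(1.451, -0.448)
t=1.750: state=(1.330, -0.520)
t=2.000: state=(1.188, -0.630)
t=2.250: state=(1.009, -0.815)
t=2.500: state=(0.767, -1.161)
t=2.630: state=(0.598, -1.471)
next step: t=2.640: state=(0.583, -1.500) — x has crossed 0.59
linear interpolation between t=2.630 (0.59759) and t=2.640 (0.58273) → t≈2.635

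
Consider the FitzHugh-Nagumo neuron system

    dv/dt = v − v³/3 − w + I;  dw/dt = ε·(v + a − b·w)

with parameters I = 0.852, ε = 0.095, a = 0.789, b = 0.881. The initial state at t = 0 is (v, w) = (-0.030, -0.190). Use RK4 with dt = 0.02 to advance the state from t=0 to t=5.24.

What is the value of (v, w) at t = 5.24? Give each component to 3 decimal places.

(v, w) = (1.763, 0.869)

t=0.000: state=(-0.030, -0.190)
step 1 (dt=0.02): k1=(1.012, 0.088), k2=(1.021, 0.089), k3=(1.021, 0.089), k4=(1.031, 0.090); state += dt/6·(k1+2k2+2k3+k4)
t=0.020: state=(-0.010, -0.188)
t=0.040: state=(0.011, -0.186)
t=0.060: state=(0.032, -0.185)
continuing one RK4 step at a time; state shown every 10 steps (Δt=0.2):
t=0.200: state=(0.192, -0.171)
t=0.400: state=(0.456, -0.147)
t=0.600: state=(0.758, -0.118)
t=0.800: state=(1.079, -0.084)
t=1.000: state=(1.382, -0.044)
t=1.200: state=(1.628, -0.000)
t=1.400: state=(1.798, 0.047)
t=1.600: state=(1.900, 0.096)
t=1.800: state=(1.953, 0.146)
t=2.000: state=(1.976, 0.195)
t=2.200: state=(1.981, 0.244)
t=2.400: state=(1.977, 0.292)
t=2.600: state=(1.967, 0.339)
t=2.800: state=(1.954, 0.385)
t=3.000: state=(1.940, 0.431)
t=3.200: state=(1.925, 0.475)
t=3.400: state=(1.910, 0.518)
t=3.600: state=(1.894, 0.560)
t=3.800: state=(1.878, 0.601)
t=4.000: state=(1.862, 0.641)
t=4.200: state=(1.846, 0.680)
t=4.400: state=(1.830, 0.719)
t=4.600: state=(1.814, 0.756)
t=4.800: state=(1.798, 0.792)
t=5.000: state=(1.782, 0.828)
t=5.200: state=(1.766, 0.862)
t=5.240: state=(1.763, 0.869)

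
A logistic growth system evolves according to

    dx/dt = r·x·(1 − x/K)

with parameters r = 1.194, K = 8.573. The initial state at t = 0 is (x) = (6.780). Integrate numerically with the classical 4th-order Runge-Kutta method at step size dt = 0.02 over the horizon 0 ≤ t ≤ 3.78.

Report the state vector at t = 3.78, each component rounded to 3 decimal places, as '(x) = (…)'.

t=0.000: state=(6.780)
step 1 (dt=0.02): k1=(1.693), k2=(1.681), k3=(1.681), k4=(1.670); state += dt/6·(k1+2k2+2k3+k4)
t=0.020: state=(6.814)
t=0.040: state=(6.847)
t=0.060: state=(6.879)
continuing one RK4 step at a time; state shown every 10 steps (Δt=0.2):
t=0.200: state=(7.095)
t=0.400: state=(7.365)
t=0.600: state=(7.592)
t=0.800: state=(7.781)
t=1.000: state=(7.937)
t=1.200: state=(8.064)
t=1.400: state=(8.167)
t=1.600: state=(8.250)
t=1.800: state=(8.317)
t=2.000: state=(8.370)
t=2.200: state=(8.412)
t=2.400: state=(8.446)
t=2.600: state=(8.473)
t=2.800: state=(8.494)
t=3.000: state=(8.510)
t=3.200: state=(8.524)
t=3.400: state=(8.534)
t=3.600: state=(8.542)
t=3.780: state=(8.548)

(x) = (8.548)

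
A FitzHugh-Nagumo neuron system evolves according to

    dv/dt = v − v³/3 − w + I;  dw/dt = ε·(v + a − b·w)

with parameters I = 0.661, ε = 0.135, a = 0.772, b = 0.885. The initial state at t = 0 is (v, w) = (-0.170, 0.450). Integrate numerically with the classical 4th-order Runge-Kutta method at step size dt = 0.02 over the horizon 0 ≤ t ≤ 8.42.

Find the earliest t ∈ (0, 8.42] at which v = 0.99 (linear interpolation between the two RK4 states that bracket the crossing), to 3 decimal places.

t=0.000: state=(-0.170, 0.450)
step 1 (dt=0.02): k1=(0.043, 0.028), k2=(0.043, 0.028), k3=(0.043, 0.028), k4=(0.043, 0.028); state += dt/6·(k1+2k2+2k3+k4)
t=0.020: state=(-0.169, 0.451)
t=0.040: state=(-0.168, 0.451)
t=0.060: state=(-0.167, 0.452)
continuing one RK4 step at a time; state shown every 25 steps (Δt=0.5):
t=0.500: state=(-0.147, 0.464)
t=1.000: state=(-0.118, 0.479)
t=1.500: state=(-0.081, 0.495)
t=2.000: state=(-0.031, 0.513)
t=2.500: state=(0.038, 0.534)
t=3.000: state=(0.138, 0.560)
t=3.500: state=(0.282, 0.591)
t=4.000: state=(0.487, 0.632)
t=4.500: state=(0.755, 0.687)
t=4.880: state=(0.982, 0.739)
next step: t=4.900: state=(0.993, 0.742) — v has crossed 0.99
linear interpolation between t=4.880 (0.98162) and t=4.900 (0.99336) → t≈4.894

t = 4.894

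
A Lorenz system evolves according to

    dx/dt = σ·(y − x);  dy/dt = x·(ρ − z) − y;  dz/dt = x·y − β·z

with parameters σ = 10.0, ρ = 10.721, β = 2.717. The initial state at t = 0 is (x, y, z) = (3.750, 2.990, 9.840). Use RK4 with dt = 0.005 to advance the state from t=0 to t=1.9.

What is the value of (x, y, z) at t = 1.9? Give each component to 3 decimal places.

t=0.000: state=(3.750, 2.990, 9.840)
step 1 (dt=0.005): k1=(-7.600, 0.314, -15.523), k2=(-7.402, 0.441, -15.471), k3=(-7.404, 0.441, -15.469), k4=(-7.208, 0.566, -15.415); state += dt/6·(k1+2k2+2k3+k4)
t=0.005: state=(3.713, 2.992, 9.763)
t=0.010: state=(3.678, 2.996, 9.686)
t=0.015: state=(3.645, 3.000, 9.610)
continuing one RK4 step at a time; state shown every 20 steps (Δt=0.1):
t=0.100: state=(3.340, 3.239, 8.439)
t=0.200: state=(3.480, 3.836, 7.474)
t=0.300: state=(4.014, 4.710, 7.095)
t=0.400: state=(4.830, 5.735, 7.444)
t=0.500: state=(5.734, 6.575, 8.565)
t=0.600: state=(6.371, 6.736, 10.128)
t=0.700: state=(6.382, 6.040, 11.343)
t=0.800: state=(5.776, 4.983, 11.581)
t=0.900: state=(4.963, 4.202, 10.954)
t=1.000: state=(4.350, 3.911, 9.970)
t=1.100: state=(4.098, 4.031, 9.044)
t=1.200: state=(4.195, 4.442, 8.418)
t=1.300: state=(4.563, 5.033, 8.231)
t=1.400: state=(5.089, 5.642, 8.541)
t=1.500: state=(5.601, 6.037, 9.272)
t=1.600: state=(5.892, 6.012, 10.135)
t=1.700: state=(5.825, 5.581, 10.721)
t=1.800: state=(5.459, 5.009, 10.784)
t=1.900: state=(5.005, 4.583, 10.398)

(x, y, z) = (5.005, 4.583, 10.398)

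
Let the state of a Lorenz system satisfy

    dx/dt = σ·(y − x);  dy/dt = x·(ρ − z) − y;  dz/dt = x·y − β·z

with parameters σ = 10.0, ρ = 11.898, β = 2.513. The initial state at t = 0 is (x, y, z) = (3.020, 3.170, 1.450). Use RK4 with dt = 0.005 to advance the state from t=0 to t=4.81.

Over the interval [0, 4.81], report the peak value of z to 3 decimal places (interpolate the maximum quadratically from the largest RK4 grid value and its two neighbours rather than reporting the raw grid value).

t=0.000: state=(3.020, 3.170, 1.450)
step 1 (dt=0.005): k1=(1.500, 28.383, 5.930), k2=(2.172, 28.306, 6.119), k3=(2.153, 28.323, 6.122), k4=(2.808, 28.261, 6.316); state += dt/6·(k1+2k2+2k3+k4)
t=0.005: state=(3.031, 3.312, 1.481)
t=0.010: state=(3.048, 3.453, 1.513)
t=0.015: state=(3.071, 3.594, 1.548)
continuing one RK4 step at a time; state shown every 40 steps (Δt=0.2):
t=0.200: state=(6.678, 9.532, 5.868)
t=0.400: state=(9.002, 6.943, 17.061)
t=0.600: state=(3.112, 1.012, 13.320)
t=0.800: state=(1.275, 1.145, 8.325)
t=1.000: state=(1.736, 2.290, 5.416)
t=1.200: state=(3.698, 5.194, 4.873)
t=1.400: state=(7.413, 9.095, 9.853)
t=1.600: state=(7.071, 5.061, 15.394)
t=1.800: state=(3.324, 2.211, 11.760)
t=2.000: state=(2.612, 2.845, 8.143)
t=2.200: state=(3.936, 5.010, 6.915)
t=2.400: state=(6.512, 7.696, 9.783)
t=2.600: state=(6.827, 5.819, 13.847)
t=2.800: state=(4.312, 3.327, 12.047)
t=3.000: state=(3.511, 3.636, 9.223)
t=3.200: state=(4.532, 5.359, 8.388)
t=3.400: state=(6.257, 6.899, 10.598)
t=3.600: state=(6.184, 5.490, 12.863)
t=3.800: state=(4.590, 3.974, 11.569)
t=4.000: state=(4.147, 4.303, 9.671)
t=4.200: state=(4.998, 5.606, 9.411)
t=4.400: state=(6.035, 6.294, 11.112)
t=4.600: state=(5.706, 5.202, 12.179)
t=4.800: state=(4.719, 4.384, 11.139)
t=4.810: state=(4.687, 4.377, 11.066)
largest grid value and its neighbours: z(0.425)=17.34707, z(0.430)=17.35778, z(0.435)=17.35417
parabola through these three points peaks at t≈0.431 with z≈17.35822

max z = 17.358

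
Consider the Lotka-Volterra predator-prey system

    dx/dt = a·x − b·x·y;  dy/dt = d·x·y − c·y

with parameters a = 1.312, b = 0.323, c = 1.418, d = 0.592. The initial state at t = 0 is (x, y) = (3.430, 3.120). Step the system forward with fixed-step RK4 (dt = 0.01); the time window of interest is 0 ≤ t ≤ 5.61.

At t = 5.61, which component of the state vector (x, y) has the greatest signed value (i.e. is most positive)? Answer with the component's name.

t=0.000: state=(3.430, 3.120)
step 1 (dt=0.01): k1=(1.044, 1.911), k2=(1.035, 1.927), k3=(1.034, 1.927), k4=(1.025, 1.942); state += dt/6·(k1+2k2+2k3+k4)
t=0.010: state=(3.440, 3.139)
t=0.020: state=(3.451, 3.159)
t=0.030: state=(3.460, 3.179)
continuing one RK4 step at a time; state shown every 20 steps (Δt=0.2):
t=0.200: state=(3.596, 3.565)
t=0.400: state=(3.648, 4.127)
t=0.600: state=(3.559, 4.769)
t=0.800: state=(3.330, 5.407)
t=1.000: state=(2.999, 5.926)
t=1.200: state=(2.629, 6.228)
t=1.400: state=(2.280, 6.270)
t=1.600: state=(1.987, 6.074)
t=1.800: state=(1.764, 5.708)
t=2.000: state=(1.610, 5.245)
t=2.200: state=(1.515, 4.750)
t=2.400: state=(1.472, 4.267)
t=2.600: state=(1.474, 3.824)
t=2.800: state=(1.516, 3.437)
t=3.000: state=(1.596, 3.111)
t=3.200: state=(1.712, 2.848)
t=3.400: state=(1.865, 2.650)
t=3.600: state=(2.052, 2.515)
t=3.800: state=(2.274, 2.446)
t=4.000: state=(2.525, 2.447)
t=4.200: state=(2.797, 2.525)
t=4.400: state=(3.074, 2.692)
t=4.600: state=(3.331, 2.962)
t=4.800: state=(3.534, 3.352)
t=5.000: state=(3.641, 3.865)
t=5.200: state=(3.617, 4.479)
t=5.400: state=(3.447, 5.131)
t=5.600: state=(3.155, 5.718)
t=5.610: state=(3.138, 5.743)
compare at T: x=3.138, y=5.743

largest component: y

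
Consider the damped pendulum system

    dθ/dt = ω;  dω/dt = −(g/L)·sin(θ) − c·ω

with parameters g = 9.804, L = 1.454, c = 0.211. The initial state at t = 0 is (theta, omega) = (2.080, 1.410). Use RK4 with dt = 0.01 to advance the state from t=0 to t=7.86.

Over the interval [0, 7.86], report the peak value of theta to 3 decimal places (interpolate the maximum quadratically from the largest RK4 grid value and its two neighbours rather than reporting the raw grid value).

t=0.000: state=(2.080, 1.410)
step 1 (dt=0.01): k1=(1.410, -6.185), k2=(1.379, -6.155), k3=(1.379, -6.156), k4=(1.348, -6.126); state += dt/6·(k1+2k2+2k3+k4)
t=0.010: state=(2.094, 1.348)
t=0.020: state=(2.107, 1.287)
t=0.030: state=(2.120, 1.227)
continuing one RK4 step at a time; state shown every 50 steps (Δt=0.5):
t=0.500: state=(2.090, -1.320)
t=1.000: state=(0.697, -4.121)
t=1.500: state=(-1.256, -2.750)
t=2.000: state=(-1.758, 0.676)
t=2.500: state=(-0.646, 3.540)
t=3.000: state=(1.060, 2.422)
t=3.500: state=(1.427, -0.944)
t=4.000: state=(0.262, -3.276)
t=4.500: state=(-1.093, -1.513)
t=5.000: state=(-1.050, 1.619)
t=5.500: state=(0.212, 2.779)
t=6.000: state=(1.081, 0.371)
t=6.500: state=(0.567, -2.196)
t=7.000: state=(-0.604, -1.840)
t=7.500: state=(-0.890, 0.758)
t=7.860: state=(-0.340, 2.104)
largest grid value and its neighbours: theta(0.240)=2.25190, theta(0.250)=2.25224, theta(0.260)=2.25206
parabola through these three points peaks at t≈0.252 with theta≈2.25225

max theta = 2.252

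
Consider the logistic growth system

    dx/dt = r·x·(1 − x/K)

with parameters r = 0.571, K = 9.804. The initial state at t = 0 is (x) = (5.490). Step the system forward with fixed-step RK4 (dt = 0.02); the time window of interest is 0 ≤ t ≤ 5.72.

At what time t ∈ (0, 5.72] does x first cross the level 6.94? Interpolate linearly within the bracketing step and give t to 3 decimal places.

t=0.000: state=(5.490)
step 1 (dt=0.02): k1=(1.379), k2=(1.378), k3=(1.378), k4=(1.377); state += dt/6·(k1+2k2+2k3+k4)
t=0.020: state=(5.518)
t=0.040: state=(5.545)
t=0.060: state=(5.573)
continuing one RK4 step at a time; state shown every 10 steps (Δt=0.2):
t=0.200: state=(5.764)
t=0.400: state=(6.032)
t=0.600: state=(6.293)
t=0.800: state=(6.546)
t=1.000: state=(6.790)
t=1.120: state=(6.931)
next step: t=1.140: state=(6.954) — x has crossed 6.94
linear interpolation between t=1.120 (6.93087) and t=1.140 (6.95401) → t≈1.128

t = 1.128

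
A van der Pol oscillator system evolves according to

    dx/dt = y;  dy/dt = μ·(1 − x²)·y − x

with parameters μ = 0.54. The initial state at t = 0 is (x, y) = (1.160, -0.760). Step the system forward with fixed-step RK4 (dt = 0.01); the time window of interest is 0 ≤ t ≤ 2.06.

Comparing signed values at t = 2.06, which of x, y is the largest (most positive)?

largest component: y

t=0.000: state=(1.160, -0.760)
step 1 (dt=0.01): k1=(-0.760, -1.018), k2=(-0.765, -1.017), k3=(-0.765, -1.017), k4=(-0.770, -1.016); state += dt/6·(k1+2k2+2k3+k4)
t=0.010: state=(1.152, -0.770)
t=0.020: state=(1.145, -0.780)
t=0.030: state=(1.137, -0.790)
continuing one RK4 step at a time; state shown every 10 steps (Δt=0.1):
t=0.100: state=(1.079, -0.861)
t=0.200: state=(0.988, -0.961)
t=0.300: state=(0.887, -1.061)
t=0.400: state=(0.776, -1.163)
t=0.500: state=(0.654, -1.267)
t=0.600: state=(0.522, -1.372)
t=0.700: state=(0.380, -1.478)
t=0.800: state=(0.226, -1.584)
t=0.900: state=(0.063, -1.685)
t=1.000: state=(-0.110, -1.775)
t=1.100: state=(-0.291, -1.849)
t=1.200: state=(-0.479, -1.897)
t=1.300: state=(-0.670, -1.908)
t=1.400: state=(-0.859, -1.874)
t=1.500: state=(-1.043, -1.788)
t=1.600: state=(-1.215, -1.649)
t=1.700: state=(-1.371, -1.463)
t=1.800: state=(-1.506, -1.240)
t=1.900: state=(-1.618, -0.997)
t=2.000: state=(-1.705, -0.748)
t=2.060: state=(-1.746, -0.601)
compare at T: x=-1.746, y=-0.601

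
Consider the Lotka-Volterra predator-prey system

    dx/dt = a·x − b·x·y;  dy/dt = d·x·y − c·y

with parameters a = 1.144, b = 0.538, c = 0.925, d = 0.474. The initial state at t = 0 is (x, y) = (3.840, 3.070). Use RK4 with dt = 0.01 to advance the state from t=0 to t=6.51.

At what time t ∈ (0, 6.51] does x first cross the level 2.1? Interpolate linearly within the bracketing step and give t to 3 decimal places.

t = 0.666

t=0.000: state=(3.840, 3.070)
step 1 (dt=0.01): k1=(-1.949, 2.748), k2=(-1.973, 2.746), k3=(-1.973, 2.746), k4=(-1.996, 2.744); state += dt/6·(k1+2k2+2k3+k4)
t=0.010: state=(3.820, 3.097)
t=0.020: state=(3.800, 3.125)
t=0.030: state=(3.779, 3.152)
continuing one RK4 step at a time; state shown every 25 steps (Δt=0.25):
t=0.250: state=(3.235, 3.712)
t=0.500: state=(2.531, 4.145)
t=0.660: state=(2.114, 4.262)
next step: t=0.670: state=(2.090, 4.265) — x has crossed 2.1
linear interpolation between t=0.660 (2.11421) and t=0.670 (2.09004) → t≈0.666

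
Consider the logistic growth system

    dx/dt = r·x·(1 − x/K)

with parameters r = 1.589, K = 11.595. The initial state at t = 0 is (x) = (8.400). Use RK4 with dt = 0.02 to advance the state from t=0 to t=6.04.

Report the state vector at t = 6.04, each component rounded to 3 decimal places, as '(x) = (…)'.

(x) = (11.595)

t=0.000: state=(8.400)
step 1 (dt=0.02): k1=(3.678), k2=(3.652), k3=(3.652), k4=(3.625); state += dt/6·(k1+2k2+2k3+k4)
t=0.020: state=(8.473)
t=0.040: state=(8.545)
t=0.060: state=(8.616)
continuing one RK4 step at a time; state shown every 10 steps (Δt=0.2):
t=0.200: state=(9.081)
t=0.400: state=(9.651)
t=0.600: state=(10.113)
t=0.800: state=(10.477)
t=1.000: state=(10.760)
t=1.200: state=(10.975)
t=1.400: state=(11.137)
t=1.600: state=(11.258)
t=1.800: state=(11.348)
t=2.000: state=(11.414)
t=2.200: state=(11.463)
t=2.400: state=(11.498)
t=2.600: state=(11.525)
t=2.800: state=(11.544)
t=3.000: state=(11.558)
t=3.200: state=(11.568)
t=3.400: state=(11.575)
t=3.600: state=(11.581)
t=3.800: state=(11.584)
t=4.000: state=(11.587)
t=4.200: state=(11.589)
t=4.400: state=(11.591)
t=4.600: state=(11.592)
t=4.800: state=(11.593)
t=5.000: state=(11.593)
t=5.200: state=(11.594)
t=5.400: state=(11.594)
t=5.600: state=(11.594)
t=5.800: state=(11.595)
t=6.000: state=(11.595)
t=6.040: state=(11.595)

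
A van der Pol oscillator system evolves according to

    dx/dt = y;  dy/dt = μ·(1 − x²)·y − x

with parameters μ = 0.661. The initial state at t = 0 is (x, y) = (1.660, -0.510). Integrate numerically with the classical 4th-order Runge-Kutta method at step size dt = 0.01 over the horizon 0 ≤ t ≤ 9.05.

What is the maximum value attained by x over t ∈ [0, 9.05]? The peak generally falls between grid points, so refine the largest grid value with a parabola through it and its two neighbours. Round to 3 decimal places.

max x = 2.000

t=0.000: state=(1.660, -0.510)
step 1 (dt=0.01): k1=(-0.510, -1.068), k2=(-0.515, -1.062), k3=(-0.515, -1.062), k4=(-0.521, -1.057); state += dt/6·(k1+2k2+2k3+k4)
t=0.010: state=(1.655, -0.521)
t=0.020: state=(1.650, -0.531)
t=0.030: state=(1.644, -0.542)
continuing one RK4 step at a time; state shown every 50 steps (Δt=0.5):
t=0.500: state=(1.287, -0.965)
t=1.000: state=(0.686, -1.467)
t=1.500: state=(-0.210, -2.119)
t=2.000: state=(-1.306, -1.973)
t=2.500: state=(-1.924, -0.463)
t=3.000: state=(-1.892, 0.453)
t=3.500: state=(-1.551, 0.879)
t=4.000: state=(-1.014, 1.291)
t=4.500: state=(-0.224, 1.908)
t=5.000: state=(0.875, 2.332)
t=5.500: state=(1.801, 1.109)
t=6.000: state=(1.990, -0.189)
t=6.500: state=(1.743, -0.728)
t=7.000: state=(1.287, -1.098)
t=7.500: state=(0.621, -1.609)
t=8.000: state=(-0.354, -2.271)
t=8.500: state=(-1.471, -1.854)
t=9.000: state=(-1.989, -0.265)
t=9.050: state=(-1.999, -0.145)
largest grid value and its neighbours: x(5.880)=1.99961, x(5.890)=1.99981, x(5.900)=1.99981
parabola through these three points peaks at t≈5.895 with x≈1.99983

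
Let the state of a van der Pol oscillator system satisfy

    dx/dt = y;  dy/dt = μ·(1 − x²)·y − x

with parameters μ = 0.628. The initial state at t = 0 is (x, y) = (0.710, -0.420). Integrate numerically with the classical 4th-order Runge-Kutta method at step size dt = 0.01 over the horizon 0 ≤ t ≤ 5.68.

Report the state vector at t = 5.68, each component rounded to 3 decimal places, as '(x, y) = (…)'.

(x, y) = (1.821, -0.420)

t=0.000: state=(0.710, -0.420)
step 1 (dt=0.01): k1=(-0.420, -0.841), k2=(-0.424, -0.841), k3=(-0.424, -0.841), k4=(-0.428, -0.841); state += dt/6·(k1+2k2+2k3+k4)
t=0.010: state=(0.706, -0.428)
t=0.020: state=(0.701, -0.437)
t=0.030: state=(0.697, -0.445)
continuing one RK4 step at a time; state shown every 20 steps (Δt=0.2):
t=0.200: state=(0.609, -0.588)
t=0.400: state=(0.475, -0.757)
t=0.600: state=(0.307, -0.925)
t=0.800: state=(0.105, -1.087)
t=1.000: state=(-0.127, -1.230)
t=1.200: state=(-0.384, -1.330)
t=1.400: state=(-0.654, -1.349)
t=1.600: state=(-0.916, -1.254)
t=1.800: state=(-1.147, -1.037)
t=2.000: state=(-1.324, -0.730)
t=2.200: state=(-1.436, -0.389)
t=2.400: state=(-1.481, -0.064)
t=2.600: state=(-1.465, 0.219)
t=2.800: state=(-1.396, 0.461)
t=3.000: state=(-1.282, 0.673)
t=3.200: state=(-1.128, 0.871)
t=3.400: state=(-0.934, 1.069)
t=3.600: state=(-0.699, 1.282)
t=3.800: state=(-0.420, 1.514)
t=4.000: state=(-0.093, 1.756)
t=4.200: state=(0.280, 1.968)
t=4.400: state=(0.686, 2.063)
t=4.600: state=(1.091, 1.935)
t=4.800: state=(1.443, 1.545)
t=5.000: state=(1.698, 0.993)
t=5.200: state=(1.840, 0.446)
t=5.400: state=(1.884, 0.006)
t=5.600: state=(1.851, -0.317)
t=5.680: state=(1.821, -0.420)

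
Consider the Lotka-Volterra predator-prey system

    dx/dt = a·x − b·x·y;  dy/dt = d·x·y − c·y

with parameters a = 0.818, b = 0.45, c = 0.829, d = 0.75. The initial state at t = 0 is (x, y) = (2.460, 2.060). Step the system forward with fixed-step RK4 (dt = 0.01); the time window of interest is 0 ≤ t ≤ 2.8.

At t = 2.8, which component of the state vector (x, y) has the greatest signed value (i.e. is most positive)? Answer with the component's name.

largest component: y

t=0.000: state=(2.460, 2.060)
step 1 (dt=0.01): k1=(-0.268, 2.093), k2=(-0.280, 2.102), k3=(-0.280, 2.101), k4=(-0.291, 2.110); state += dt/6·(k1+2k2+2k3+k4)
t=0.010: state=(2.457, 2.081)
t=0.020: state=(2.454, 2.102)
t=0.030: state=(2.451, 2.124)
continuing one RK4 step at a time; state shown every 10 steps (Δt=0.1):
t=0.100: state=(2.422, 2.277)
t=0.200: state=(2.360, 2.508)
t=0.300: state=(2.275, 2.747)
t=0.400: state=(2.170, 2.988)
t=0.500: state=(2.048, 3.222)
t=0.600: state=(1.913, 3.441)
t=0.700: state=(1.770, 3.636)
t=0.800: state=(1.625, 3.801)
t=0.900: state=(1.482, 3.931)
t=1.000: state=(1.344, 4.023)
t=1.100: state=(1.216, 4.076)
t=1.200: state=(1.098, 4.091)
t=1.300: state=(0.991, 4.072)
t=1.400: state=(0.897, 4.023)
t=1.500: state=(0.813, 3.948)
t=1.600: state=(0.740, 3.851)
t=1.700: state=(0.677, 3.738)
t=1.800: state=(0.623, 3.613)
t=1.900: state=(0.576, 3.478)
t=2.000: state=(0.537, 3.338)
t=2.100: state=(0.503, 3.194)
t=2.200: state=(0.474, 3.050)
t=2.300: state=(0.450, 2.906)
t=2.400: state=(0.430, 2.764)
t=2.500: state=(0.413, 2.626)
t=2.600: state=(0.400, 2.492)
t=2.700: state=(0.389, 2.363)
t=2.800: state=(0.380, 2.238)
compare at T: x=0.380, y=2.238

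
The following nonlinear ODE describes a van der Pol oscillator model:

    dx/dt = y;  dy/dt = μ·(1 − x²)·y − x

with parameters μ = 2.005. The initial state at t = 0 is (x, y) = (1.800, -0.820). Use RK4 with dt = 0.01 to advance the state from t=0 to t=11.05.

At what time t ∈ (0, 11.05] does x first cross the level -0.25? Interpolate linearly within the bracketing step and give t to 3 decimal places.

t = 1.948

t=0.000: state=(1.800, -0.820)
step 1 (dt=0.01): k1=(-0.820, 1.883), k2=(-0.811, 1.821), k3=(-0.811, 1.822), k4=(-0.802, 1.762); state += dt/6·(k1+2k2+2k3+k4)
t=0.010: state=(1.792, -0.802)
t=0.020: state=(1.784, -0.785)
t=0.030: state=(1.776, -0.769)
continuing one RK4 step at a time; state shown every 50 steps (Δt=0.5):
t=0.500: state=(1.489, -0.569)
t=1.000: state=(1.171, -0.743)
t=1.500: state=(0.681, -1.338)
t=1.940: state=(-0.225, -3.063)
next step: t=1.950: state=(-0.255, -3.119) — x has crossed -0.25
linear interpolation between t=1.940 (-0.22456) and t=1.950 (-0.25548) → t≈1.948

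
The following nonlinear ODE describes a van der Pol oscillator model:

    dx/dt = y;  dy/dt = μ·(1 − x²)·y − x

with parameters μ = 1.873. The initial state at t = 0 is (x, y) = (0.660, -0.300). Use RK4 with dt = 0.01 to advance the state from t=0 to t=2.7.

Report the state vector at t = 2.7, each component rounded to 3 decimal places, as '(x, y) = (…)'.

t=0.000: state=(0.660, -0.300)
step 1 (dt=0.01): k1=(-0.300, -0.977), k2=(-0.305, -0.982), k3=(-0.305, -0.982), k4=(-0.310, -0.987); state += dt/6·(k1+2k2+2k3+k4)
t=0.010: state=(0.657, -0.310)
t=0.020: state=(0.654, -0.320)
t=0.030: state=(0.651, -0.330)
continuing one RK4 step at a time; state shown every 10 steps (Δt=0.1):
t=0.100: state=(0.625, -0.403)
t=0.200: state=(0.579, -0.518)
t=0.300: state=(0.521, -0.649)
t=0.400: state=(0.448, -0.801)
t=0.500: state=(0.360, -0.981)
t=0.600: state=(0.251, -1.196)
t=0.700: state=(0.119, -1.453)
t=0.800: state=(-0.041, -1.756)
t=0.900: state=(-0.233, -2.095)
t=1.000: state=(-0.460, -2.432)
t=1.100: state=(-0.717, -2.686)
t=1.200: state=(-0.990, -2.736)
t=1.300: state=(-1.254, -2.492)
t=1.400: state=(-1.480, -1.986)
t=1.500: state=(-1.648, -1.373)
t=1.600: state=(-1.757, -0.817)
t=1.700: state=(-1.816, -0.394)
t=1.800: state=(-1.840, -0.106)
t=1.900: state=(-1.840, 0.081)
t=2.000: state=(-1.826, 0.200)
t=2.100: state=(-1.802, 0.278)
t=2.200: state=(-1.771, 0.331)
t=2.300: state=(-1.736, 0.370)
t=2.400: state=(-1.697, 0.401)
t=2.500: state=(-1.656, 0.428)
t=2.600: state=(-1.612, 0.453)
t=2.700: state=(-1.565, 0.479)

(x, y) = (-1.565, 0.479)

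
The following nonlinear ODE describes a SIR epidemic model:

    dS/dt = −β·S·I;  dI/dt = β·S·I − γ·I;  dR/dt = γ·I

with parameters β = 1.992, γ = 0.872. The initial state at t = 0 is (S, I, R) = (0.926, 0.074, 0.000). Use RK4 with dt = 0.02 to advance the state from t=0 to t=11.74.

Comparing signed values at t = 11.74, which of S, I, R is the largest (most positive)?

largest component: R

t=0.000: state=(0.926, 0.074, 0.000)
step 1 (dt=0.02): k1=(-0.136, 0.072, 0.065), k2=(-0.138, 0.072, 0.065), k3=(-0.138, 0.072, 0.065), k4=(-0.139, 0.073, 0.066); state += dt/6·(k1+2k2+2k3+k4)
t=0.020: state=(0.923, 0.075, 0.001)
t=0.040: state=(0.920, 0.077, 0.003)
t=0.060: state=(0.918, 0.078, 0.004)
continuing one RK4 step at a time; state shown every 25 steps (Δt=0.5):
t=0.500: state=(0.843, 0.116, 0.041)
t=1.000: state=(0.734, 0.164, 0.102)
t=1.500: state=(0.609, 0.208, 0.184)
t=2.000: state=(0.488, 0.232, 0.280)
t=2.500: state=(0.387, 0.231, 0.382)
t=3.000: state=(0.310, 0.211, 0.479)
t=3.500: state=(0.255, 0.181, 0.564)
t=4.000: state=(0.217, 0.147, 0.636)
t=4.500: state=(0.190, 0.117, 0.693)
t=5.000: state=(0.171, 0.090, 0.738)
t=5.500: state=(0.158, 0.069, 0.773)
t=6.000: state=(0.149, 0.052, 0.799)
t=6.500: state=(0.143, 0.039, 0.819)
t=7.000: state=(0.138, 0.029, 0.833)
t=7.500: state=(0.135, 0.021, 0.844)
t=8.000: state=(0.132, 0.016, 0.852)
t=8.500: state=(0.130, 0.012, 0.858)
t=9.000: state=(0.129, 0.009, 0.862)
t=9.500: state=(0.128, 0.006, 0.866)
t=10.000: state=(0.128, 0.005, 0.868)
t=10.500: state=(0.127, 0.003, 0.870)
t=11.000: state=(0.127, 0.002, 0.871)
t=11.500: state=(0.126, 0.002, 0.872)
t=11.740: state=(0.126, 0.002, 0.872)
compare at T: S=0.126, I=0.002, R=0.872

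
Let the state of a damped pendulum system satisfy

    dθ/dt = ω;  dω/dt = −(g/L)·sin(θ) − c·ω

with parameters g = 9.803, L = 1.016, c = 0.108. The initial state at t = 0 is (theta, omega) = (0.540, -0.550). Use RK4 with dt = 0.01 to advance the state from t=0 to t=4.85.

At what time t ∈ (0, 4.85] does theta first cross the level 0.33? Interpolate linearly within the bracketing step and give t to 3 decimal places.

t=0.000: state=(0.540, -0.550)
step 1 (dt=0.01): k1=(-0.550, -4.901), k2=(-0.575, -4.876), k3=(-0.574, -4.875), k4=(-0.599, -4.848); state += dt/6·(k1+2k2+2k3+k4)
t=0.010: state=(0.534, -0.599)
t=0.020: state=(0.528, -0.647)
t=0.030: state=(0.521, -0.695)
continuing one RK4 step at a time; state shown every 20 steps (Δt=0.2):
t=0.200: state=(0.341, -1.374)
next step: t=0.210: state=(0.328, -1.405) — theta has crossed 0.33
linear interpolation between t=0.200 (0.34148) and t=0.210 (0.32758) → t≈0.208

t = 0.208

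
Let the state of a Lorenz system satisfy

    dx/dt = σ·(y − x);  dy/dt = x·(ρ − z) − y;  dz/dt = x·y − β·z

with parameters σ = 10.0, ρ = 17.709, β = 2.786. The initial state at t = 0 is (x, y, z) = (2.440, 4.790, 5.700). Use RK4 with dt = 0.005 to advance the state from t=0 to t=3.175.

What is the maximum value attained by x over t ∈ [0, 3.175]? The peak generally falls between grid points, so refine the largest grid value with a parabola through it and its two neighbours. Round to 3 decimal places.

max x = 12.077

t=0.000: state=(2.440, 4.790, 5.700)
step 1 (dt=0.005): k1=(23.500, 24.512, -4.193), k2=(23.525, 25.182, -3.729), k3=(23.541, 25.179, -3.728), k4=(23.582, 25.847, -3.255); state += dt/6·(k1+2k2+2k3+k4)
t=0.005: state=(2.558, 4.916, 5.681)
t=0.010: state=(2.676, 5.048, 5.668)
t=0.015: state=(2.795, 5.188, 5.659)
continuing one RK4 step at a time; state shown every 40 steps (Δt=0.2):
t=0.200: state=(9.195, 13.546, 12.152)
t=0.400: state=(9.054, 3.849, 24.716)
t=0.600: state=(1.777, 0.457, 14.997)
t=0.800: state=(1.302, 1.753, 8.792)
t=1.000: state=(3.615, 5.763, 6.392)
t=1.200: state=(10.430, 13.881, 15.813)
t=1.400: state=(7.300, 2.409, 22.933)
t=1.600: state=(1.790, 1.056, 13.744)
t=1.800: state=(2.161, 3.091, 8.415)
t=2.000: state=(6.096, 9.340, 8.745)
t=2.200: state=(11.245, 10.262, 22.820)
t=2.400: state=(4.191, 1.331, 18.612)
t=2.600: state=(2.147, 2.404, 11.302)
t=2.800: state=(4.429, 6.586, 8.638)
t=3.000: state=(10.208, 12.405, 17.459)
t=3.175: state=(7.824, 3.978, 22.341)
largest grid value and its neighbours: x(0.300)=12.07395, x(0.305)=12.07531, x(0.310)=12.05832
parabola through these three points peaks at t≈0.303 with x≈12.07697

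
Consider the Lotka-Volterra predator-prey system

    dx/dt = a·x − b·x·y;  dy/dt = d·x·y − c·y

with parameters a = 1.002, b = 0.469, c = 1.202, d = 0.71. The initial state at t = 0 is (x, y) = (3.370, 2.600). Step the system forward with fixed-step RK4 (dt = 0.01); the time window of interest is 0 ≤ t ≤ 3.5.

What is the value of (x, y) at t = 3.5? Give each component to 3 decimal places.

t=0.000: state=(3.370, 2.600)
step 1 (dt=0.01): k1=(-0.733, 3.096), k2=(-0.756, 3.107), k3=(-0.756, 3.107), k4=(-0.780, 3.119); state += dt/6·(k1+2k2+2k3+k4)
t=0.010: state=(3.362, 2.631)
t=0.020: state=(3.354, 2.662)
t=0.030: state=(3.346, 2.694)
continuing one RK4 step at a time; state shown every 20 steps (Δt=0.2):
t=0.200: state=(3.131, 3.251)
t=0.400: state=(2.736, 3.882)
t=0.600: state=(2.268, 4.356)
t=0.800: state=(1.819, 4.575)
t=1.000: state=(1.447, 4.531)
t=1.200: state=(1.168, 4.285)
t=1.400: state=(0.971, 3.919)
t=1.600: state=(0.837, 3.501)
t=1.800: state=(0.751, 3.080)
t=2.000: state=(0.701, 2.684)
t=2.200: state=(0.677, 2.327)
t=2.400: state=(0.675, 2.014)
t=2.600: state=(0.692, 1.744)
t=2.800: state=(0.726, 1.517)
t=3.000: state=(0.777, 1.327)
t=3.200: state=(0.844, 1.170)
t=3.400: state=(0.930, 1.043)
t=3.500: state=(0.980, 0.990)

(x, y) = (0.980, 0.990)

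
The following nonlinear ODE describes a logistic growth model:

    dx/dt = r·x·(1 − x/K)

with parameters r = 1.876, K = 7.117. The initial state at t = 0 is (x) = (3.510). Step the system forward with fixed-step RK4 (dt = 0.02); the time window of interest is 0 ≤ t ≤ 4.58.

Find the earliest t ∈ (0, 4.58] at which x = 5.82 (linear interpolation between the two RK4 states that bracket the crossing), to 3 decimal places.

t=0.000: state=(3.510)
step 1 (dt=0.02): k1=(3.337), k2=(3.338), k3=(3.338), k4=(3.338); state += dt/6·(k1+2k2+2k3+k4)
t=0.020: state=(3.577)
t=0.040: state=(3.643)
t=0.060: state=(3.710)
continuing one RK4 step at a time; state shown every 10 steps (Δt=0.2):
t=0.200: state=(4.171)
t=0.400: state=(4.792)
t=0.600: state=(5.337)
t=0.800: state=(5.790)
next step: t=0.820: state=(5.830) — x has crossed 5.82
linear interpolation between t=0.800 (5.79035) and t=0.820 (5.83038) → t≈0.815

t = 0.815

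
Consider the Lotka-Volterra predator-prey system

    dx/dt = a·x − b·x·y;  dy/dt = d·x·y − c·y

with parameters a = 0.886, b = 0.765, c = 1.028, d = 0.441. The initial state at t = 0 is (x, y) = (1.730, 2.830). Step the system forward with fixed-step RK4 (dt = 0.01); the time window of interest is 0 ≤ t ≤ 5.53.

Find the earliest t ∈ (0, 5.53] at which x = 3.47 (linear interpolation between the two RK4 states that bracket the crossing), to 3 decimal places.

t = 4.753

t=0.000: state=(1.730, 2.830)
step 1 (dt=0.01): k1=(-2.213, -0.750), k2=(-2.194, -0.763), k3=(-2.194, -0.763), k4=(-2.175, -0.775); state += dt/6·(k1+2k2+2k3+k4)
t=0.010: state=(1.708, 2.822)
t=0.020: state=(1.687, 2.814)
t=0.030: state=(1.665, 2.806)
continuing one RK4 step at a time; state shown every 20 steps (Δt=0.2):
t=0.200: state=(1.358, 2.638)
t=0.400: state=(1.103, 2.392)
t=0.600: state=(0.932, 2.129)
t=0.800: state=(0.819, 1.872)
t=1.000: state=(0.748, 1.633)
t=1.200: state=(0.708, 1.417)
t=1.400: state=(0.690, 1.227)
t=1.600: state=(0.692, 1.062)
t=1.800: state=(0.710, 0.919)
t=2.000: state=(0.744, 0.798)
t=2.200: state=(0.792, 0.695)
t=2.400: state=(0.856, 0.609)
t=2.600: state=(0.937, 0.536)
t=2.800: state=(1.035, 0.476)
t=3.000: state=(1.153, 0.427)
t=3.200: state=(1.294, 0.387)
t=3.400: state=(1.460, 0.356)
t=3.600: state=(1.654, 0.332)
t=3.800: state=(1.879, 0.316)
t=4.000: state=(2.139, 0.307)
t=4.200: state=(2.437, 0.306)
t=4.400: state=(2.775, 0.313)
t=4.600: state=(3.154, 0.331)
t=4.750: state=(3.464, 0.353)
next step: t=4.760: state=(3.486, 0.355) — x has crossed 3.47
linear interpolation between t=4.750 (3.46413) and t=4.760 (3.48551) → t≈4.753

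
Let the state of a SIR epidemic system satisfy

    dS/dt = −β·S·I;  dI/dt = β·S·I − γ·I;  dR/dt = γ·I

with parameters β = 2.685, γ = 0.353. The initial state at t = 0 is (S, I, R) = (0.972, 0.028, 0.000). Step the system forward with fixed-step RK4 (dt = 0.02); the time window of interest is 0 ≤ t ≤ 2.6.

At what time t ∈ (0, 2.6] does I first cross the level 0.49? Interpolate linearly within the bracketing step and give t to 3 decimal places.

t=0.000: state=(0.972, 0.028, 0.000)
step 1 (dt=0.02): k1=(-0.073, 0.063, 0.010), k2=(-0.075, 0.065, 0.010), k3=(-0.075, 0.065, 0.010), k4=(-0.076, 0.066, 0.010); state += dt/6·(k1+2k2+2k3+k4)
t=0.020: state=(0.971, 0.029, 0.000)
t=0.040: state=(0.969, 0.031, 0.000)
t=0.060: state=(0.967, 0.032, 0.001)
continuing one RK4 step at a time; state shown every 5 steps (Δt=0.1):
t=0.100: state=(0.964, 0.035, 0.001)
t=0.200: state=(0.954, 0.044, 0.002)
t=0.300: state=(0.941, 0.054, 0.004)
t=0.400: state=(0.926, 0.068, 0.006)
t=0.500: state=(0.907, 0.083, 0.009)
t=0.600: state=(0.885, 0.103, 0.012)
t=0.700: state=(0.859, 0.125, 0.016)
t=0.800: state=(0.827, 0.151, 0.021)
t=0.900: state=(0.791, 0.182, 0.027)
t=1.000: state=(0.750, 0.216, 0.034)
t=1.100: state=(0.705, 0.253, 0.042)
t=1.200: state=(0.655, 0.293, 0.052)
t=1.300: state=(0.602, 0.335, 0.063)
t=1.400: state=(0.547, 0.378, 0.076)
t=1.500: state=(0.491, 0.419, 0.090)
t=1.600: state=(0.437, 0.458, 0.105)
t=1.680: state=(0.395, 0.487, 0.119)
next step: t=1.700: state=(0.384, 0.494, 0.122) — I has crossed 0.49
linear interpolation between t=1.680 (0.48689) and t=1.700 (0.49368) → t≈1.689

t = 1.689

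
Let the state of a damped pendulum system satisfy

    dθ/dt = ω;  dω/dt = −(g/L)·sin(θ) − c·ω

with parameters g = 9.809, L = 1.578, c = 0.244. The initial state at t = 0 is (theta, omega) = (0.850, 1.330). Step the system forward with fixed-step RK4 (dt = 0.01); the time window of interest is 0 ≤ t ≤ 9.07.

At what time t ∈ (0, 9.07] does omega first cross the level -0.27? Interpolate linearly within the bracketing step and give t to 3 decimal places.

t=0.000: state=(0.850, 1.330)
step 1 (dt=0.01): k1=(1.330, -4.995), k2=(1.305, -5.016), k3=(1.305, -5.015), k4=(1.280, -5.035); state += dt/6·(k1+2k2+2k3+k4)
t=0.010: state=(0.863, 1.280)
t=0.020: state=(0.876, 1.229)
t=0.030: state=(0.888, 1.178)
t=0.300: state=(1.014, -0.248)
next step: t=0.310: state=(1.011, -0.300) — omega has crossed -0.27
linear interpolation between t=0.300 (-0.24796) and t=0.310 (-0.30001) → t≈0.304

t = 0.304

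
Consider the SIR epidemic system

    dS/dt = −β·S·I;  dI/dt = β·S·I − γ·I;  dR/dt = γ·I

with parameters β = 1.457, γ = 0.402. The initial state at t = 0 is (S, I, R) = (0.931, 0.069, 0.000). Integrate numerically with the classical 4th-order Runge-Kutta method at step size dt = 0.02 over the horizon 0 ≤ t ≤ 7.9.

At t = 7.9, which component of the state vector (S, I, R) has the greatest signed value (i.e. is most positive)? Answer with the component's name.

t=0.000: state=(0.931, 0.069, 0.000)
step 1 (dt=0.02): k1=(-0.094, 0.066, 0.028), k2=(-0.094, 0.066, 0.028), k3=(-0.094, 0.066, 0.028), k4=(-0.095, 0.067, 0.028); state += dt/6·(k1+2k2+2k3+k4)
t=0.020: state=(0.929, 0.070, 0.001)
t=0.040: state=(0.927, 0.072, 0.001)
t=0.060: state=(0.925, 0.073, 0.002)
continuing one RK4 step at a time; state shown every 25 steps (Δt=0.5):
t=0.500: state=(0.873, 0.109, 0.018)
t=1.000: state=(0.791, 0.164, 0.045)
t=1.500: state=(0.686, 0.230, 0.084)
t=2.000: state=(0.566, 0.297, 0.137)
t=2.500: state=(0.447, 0.351, 0.203)
t=3.000: state=(0.342, 0.382, 0.277)
t=3.500: state=(0.258, 0.388, 0.354)
t=4.000: state=(0.195, 0.374, 0.431)
t=4.500: state=(0.150, 0.346, 0.504)
t=5.000: state=(0.118, 0.312, 0.570)
t=5.500: state=(0.095, 0.276, 0.629)
t=6.000: state=(0.079, 0.240, 0.681)
t=6.500: state=(0.067, 0.207, 0.726)
t=7.000: state=(0.058, 0.177, 0.764)
t=7.500: state=(0.052, 0.151, 0.797)
t=7.900: state=(0.048, 0.132, 0.820)
compare at T: S=0.048, I=0.132, R=0.820

largest component: R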